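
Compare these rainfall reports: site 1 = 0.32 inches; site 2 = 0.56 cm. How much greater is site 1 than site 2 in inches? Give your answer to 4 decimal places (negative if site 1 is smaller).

site 2: 0.56 cm = 0.220472 in.
Difference: 0.320000 − 0.220472 = 0.0995 in.

0.0995 in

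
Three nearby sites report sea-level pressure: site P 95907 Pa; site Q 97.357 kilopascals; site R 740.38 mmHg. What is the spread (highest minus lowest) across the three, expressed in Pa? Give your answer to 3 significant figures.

site Q: 97.357 kPa = 97357.00 Pa.
site R: 740.38 mmHg = 98709.23 Pa.
Spread: 98709.23 − 95907.00 = 2800 Pa.

2800 Pa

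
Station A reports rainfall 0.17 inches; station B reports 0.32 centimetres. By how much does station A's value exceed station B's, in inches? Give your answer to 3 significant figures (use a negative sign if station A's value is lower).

station B: 0.32 cm = 0.125984 in.
Difference: 0.170000 − 0.125984 = 0.0440 in.

0.0440 in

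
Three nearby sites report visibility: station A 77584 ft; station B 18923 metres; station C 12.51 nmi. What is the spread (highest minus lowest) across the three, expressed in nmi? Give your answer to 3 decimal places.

station A: 77584 ft = 12.76868 nmi.
station B: 18923 m = 10.21760 nmi.
Spread: 12.76868 − 10.21760 = 2.551 nmi.

2.551 nmi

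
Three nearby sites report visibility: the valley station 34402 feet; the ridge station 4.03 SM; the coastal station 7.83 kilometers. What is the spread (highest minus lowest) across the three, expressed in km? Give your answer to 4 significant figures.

4.000 km

the valley station: 34402 ft = 10.48573 km.
the ridge station: 4.03 SM = 6.48566 km.
Spread: 10.48573 − 6.48566 = 4.000 km.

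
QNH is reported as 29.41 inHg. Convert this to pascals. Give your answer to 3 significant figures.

99600 Pa

1 inHg = 3386.39 Pa, so 29.41 × 3386.39 = 99600 Pa.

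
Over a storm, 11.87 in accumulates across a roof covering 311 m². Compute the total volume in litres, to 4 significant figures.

93770 litres

Depth: 11.87 in × 25.4 = 301.498 mm.
1 mm over 1 m² is 1 L, so volume = 301.498 × 311 = 93765.878 L ≈ 93770 L.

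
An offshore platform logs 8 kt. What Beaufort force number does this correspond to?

Beaufort force 3

8 kt lies in the Beaufort 3 band (gentle breeze, 7–10 kt).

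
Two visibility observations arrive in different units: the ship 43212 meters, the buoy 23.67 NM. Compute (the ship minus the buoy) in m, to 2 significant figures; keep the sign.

-620 m

the buoy: 23.67 nmi = 43836.84 m.
Difference: 43212.00 − 43836.84 = -620 m.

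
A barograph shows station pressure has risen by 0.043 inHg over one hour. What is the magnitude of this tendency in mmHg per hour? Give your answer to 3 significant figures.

1.09 mmHg per hour

0.043 inHg / 1 h × 25.4 mmHg/inHg = 1.09 mmHg/h.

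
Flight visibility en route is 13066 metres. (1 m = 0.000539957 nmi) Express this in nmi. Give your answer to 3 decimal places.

7.055 nmi

1 m = 0.000539957 nmi, so 13066 × 0.000539957 = 7.055 nmi.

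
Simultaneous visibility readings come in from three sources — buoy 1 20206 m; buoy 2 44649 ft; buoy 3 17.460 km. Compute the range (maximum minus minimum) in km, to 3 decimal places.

6.597 km

buoy 1: 20206 m = 20.20600 km.
buoy 2: 44649 ft = 13.60902 km.
Spread: 20.20600 − 13.60902 = 6.597 km.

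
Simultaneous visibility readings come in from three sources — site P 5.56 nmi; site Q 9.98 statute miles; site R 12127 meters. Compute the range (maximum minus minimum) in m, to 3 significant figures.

site P: 5.56 nmi = 10297.12 m.
site Q: 9.98 SM = 16061.25 m.
Spread: 16061.25 − 10297.12 = 5760 m.

5760 m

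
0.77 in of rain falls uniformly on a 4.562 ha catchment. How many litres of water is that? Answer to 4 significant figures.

892200 litres

Depth: 0.77 in × 25.4 = 19.558 mm.
Area: 4.562 ha = 45620 m².
1 mm over 1 m² is 1 L, so volume = 19.558 × 45620 = 892235.96 L ≈ 892200 L.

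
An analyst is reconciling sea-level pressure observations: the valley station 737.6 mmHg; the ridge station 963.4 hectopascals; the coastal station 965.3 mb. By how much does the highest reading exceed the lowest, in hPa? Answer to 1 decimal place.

20.0 hPa

the valley station: 737.6 mmHg = 983.386 hPa.
the coastal station: 965.3 mb = 965.300 hPa.
Spread: 983.386 − 963.400 = 20.0 hPa.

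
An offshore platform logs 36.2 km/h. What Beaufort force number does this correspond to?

36.2 km/h = 10.1 m/s, which is Beaufort 5 (fresh breeze, 8.0–10.7 m/s).

Beaufort force 5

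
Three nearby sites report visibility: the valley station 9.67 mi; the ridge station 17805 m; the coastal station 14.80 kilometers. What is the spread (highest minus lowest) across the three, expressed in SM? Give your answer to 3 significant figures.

the ridge station: 17805 m = 11.0635 SM.
the coastal station: 14.80 km = 9.1963 SM.
Spread: 11.0635 − 9.1963 = 1.87 SM.

1.87 SM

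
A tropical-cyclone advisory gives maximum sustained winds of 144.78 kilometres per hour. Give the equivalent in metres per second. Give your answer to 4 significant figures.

1 km/h = 0.277778 m/s, so 144.78 × 0.277778 = 40.22 m/s.

40.22 m/s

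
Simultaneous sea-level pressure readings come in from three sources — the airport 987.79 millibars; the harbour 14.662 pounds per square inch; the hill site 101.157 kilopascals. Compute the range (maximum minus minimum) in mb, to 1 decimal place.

23.8 mb

the harbour: 14.662 psi = 1010.909 mb.
the hill site: 101.157 kPa = 1011.570 mb.
Spread: 1011.570 − 987.790 = 23.8 mb.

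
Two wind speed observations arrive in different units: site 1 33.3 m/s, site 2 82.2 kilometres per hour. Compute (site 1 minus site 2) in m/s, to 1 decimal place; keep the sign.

site 2: 82.2 km/h = 22.833 m/s.
Difference: 33.300 − 22.833 = 10.5 m/s.

10.5 m/s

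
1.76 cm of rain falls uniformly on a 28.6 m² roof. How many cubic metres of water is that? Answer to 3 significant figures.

0.503 cubic metres

Depth: 1.76 cm × 10 = 17.6 mm.
1 mm over 1 m² is 1 L, so volume = 17.6 × 28.6 = 503.36 L = 0.503 m³.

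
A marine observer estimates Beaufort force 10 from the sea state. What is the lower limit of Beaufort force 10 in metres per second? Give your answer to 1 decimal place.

24.5 m/s

Beaufort 10 (storm) spans 24.5–28.4 m/s.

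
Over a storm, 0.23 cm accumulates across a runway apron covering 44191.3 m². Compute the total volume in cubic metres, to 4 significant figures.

101.6 cubic metres

Depth: 0.23 cm × 10 = 2.3 mm.
1 mm over 1 m² is 1 L, so volume = 2.3 × 44191.3 = 101639.99 L = 101.6 m³.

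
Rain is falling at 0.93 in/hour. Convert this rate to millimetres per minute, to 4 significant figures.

0.93 in/hour × 25.4 mm/in × 0.0166667 hour/minute = 0.3937 mm/minute.

0.3937 mm/minute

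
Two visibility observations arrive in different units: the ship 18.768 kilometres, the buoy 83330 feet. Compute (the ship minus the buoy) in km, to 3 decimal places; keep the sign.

-6.631 km

the buoy: 83330 ft = 25.39898 km.
Difference: 18.76800 − 25.39898 = -6.631 km.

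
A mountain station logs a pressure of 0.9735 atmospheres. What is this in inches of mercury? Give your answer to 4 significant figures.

1 atm = 29.9213 inHg, so 0.9735 × 29.9213 = 29.13 inHg.

29.13 inHg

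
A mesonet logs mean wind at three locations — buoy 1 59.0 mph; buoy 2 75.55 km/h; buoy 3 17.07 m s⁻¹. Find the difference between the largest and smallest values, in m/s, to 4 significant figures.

buoy 1: 59.0 mph = 26.37536 m/s.
buoy 2: 75.55 km/h = 20.98611 m/s.
Spread: 26.37536 − 17.07000 = 9.305 m/s.

9.305 m/s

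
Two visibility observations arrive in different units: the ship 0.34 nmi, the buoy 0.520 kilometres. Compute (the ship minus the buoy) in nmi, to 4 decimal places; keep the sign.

the buoy: 0.520 km = 0.280778 nmi.
Difference: 0.340000 − 0.280778 = 0.0592 nmi.

0.0592 nmi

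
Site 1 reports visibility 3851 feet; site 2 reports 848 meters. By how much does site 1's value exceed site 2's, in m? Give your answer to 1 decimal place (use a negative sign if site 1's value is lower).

325.8 m

site 1: 3851 ft = 1173.785 m.
Difference: 1173.785 − 848.000 = 325.8 m.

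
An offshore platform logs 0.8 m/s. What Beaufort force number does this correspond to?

Beaufort force 1

0.8 m/s lies in the Beaufort 1 band (light air, 0.3–1.5 m/s).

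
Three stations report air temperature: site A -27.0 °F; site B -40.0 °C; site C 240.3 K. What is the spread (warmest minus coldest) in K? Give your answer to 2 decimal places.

7.22 K

site A: -27.0 °F = -32.778 °C.
site C: 240.3 K = -32.850 °C.
Spread: (-32.778) − (-40.000) = 7.222 °C.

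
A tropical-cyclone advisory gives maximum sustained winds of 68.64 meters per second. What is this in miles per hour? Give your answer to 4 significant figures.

153.5 mph

1 m/s = 2.23694 mph, so 68.64 × 2.23694 = 153.5 mph.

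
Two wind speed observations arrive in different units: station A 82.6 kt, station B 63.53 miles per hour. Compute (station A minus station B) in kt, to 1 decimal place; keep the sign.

station B: 63.53 mph = 55.206 kt.
Difference: 82.600 − 55.206 = 27.4 kt.

27.4 kt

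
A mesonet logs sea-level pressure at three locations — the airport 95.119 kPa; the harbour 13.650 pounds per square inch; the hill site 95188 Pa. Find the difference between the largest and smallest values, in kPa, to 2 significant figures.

1.1 kPa

the harbour: 13.650 psi = 94.113 kPa.
the hill site: 95188 Pa = 95.188 kPa.
Spread: 95.188 − 94.113 = 1.1 kPa.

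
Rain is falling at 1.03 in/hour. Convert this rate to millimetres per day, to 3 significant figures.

1.03 in/hour × 25.4 mm/in × 24 hour/day = 628 mm/day.

628 mm/day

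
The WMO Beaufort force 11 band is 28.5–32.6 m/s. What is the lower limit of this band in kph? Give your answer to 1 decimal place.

102.6 km/h

28.5–32.6 m/s × 3.6 = 102.6–117.4 km/h.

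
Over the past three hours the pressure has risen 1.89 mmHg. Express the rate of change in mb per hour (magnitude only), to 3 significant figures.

1.89 mmHg / 3 h × 1.33322 mb/mmHg = 0.840 mb/h.

0.840 mb per hour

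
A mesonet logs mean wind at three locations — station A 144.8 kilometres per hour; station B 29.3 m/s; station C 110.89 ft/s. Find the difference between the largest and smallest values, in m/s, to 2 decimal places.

station A: 144.8 km/h = 40.2222 m/s.
station C: 110.89 ft/s = 33.7993 m/s.
Spread: 40.2222 − 29.3000 = 10.92 m/s.

10.92 m/s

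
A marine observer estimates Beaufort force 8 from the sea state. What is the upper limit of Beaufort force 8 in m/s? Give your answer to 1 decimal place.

Beaufort 8 (gale) spans 17.2–20.7 m/s.

20.7 m/s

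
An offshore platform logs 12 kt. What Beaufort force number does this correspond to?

Beaufort force 4

12 kt lies in the Beaufort 4 band (moderate breeze, 11–16 kt).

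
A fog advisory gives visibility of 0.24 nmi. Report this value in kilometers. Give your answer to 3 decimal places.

0.444 km

1 nmi = 1.852 km, so 0.24 × 1.852 = 0.444 km.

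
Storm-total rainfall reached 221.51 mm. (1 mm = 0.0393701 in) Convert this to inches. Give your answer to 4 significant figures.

1 mm = 0.0393701 in, so 221.51 × 0.0393701 = 8.721 in.

8.721 in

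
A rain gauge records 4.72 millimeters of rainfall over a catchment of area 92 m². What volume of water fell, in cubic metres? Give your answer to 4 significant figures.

0.4342 cubic metres

1 mm over 1 m² is 1 L, so volume = 4.72 × 92 = 434.24 L = 0.4342 m³.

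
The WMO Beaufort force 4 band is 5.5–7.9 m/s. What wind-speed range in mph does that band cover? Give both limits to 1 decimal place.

12.3 to 17.7 mph

5.5–7.9 m/s × 2.237 = 12.3–17.7 mph.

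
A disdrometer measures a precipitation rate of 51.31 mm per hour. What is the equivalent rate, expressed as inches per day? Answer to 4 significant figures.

48.48 in/day

51.31 mm/hour × 0.0393701 in/mm × 24 hour/day = 48.48 in/day.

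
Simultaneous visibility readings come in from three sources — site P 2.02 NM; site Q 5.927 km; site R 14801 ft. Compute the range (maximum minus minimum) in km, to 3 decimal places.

site P: 2.02 nmi = 3.74104 km.
site R: 14801 ft = 4.51134 km.
Spread: 5.92700 − 3.74104 = 2.186 km.

2.186 km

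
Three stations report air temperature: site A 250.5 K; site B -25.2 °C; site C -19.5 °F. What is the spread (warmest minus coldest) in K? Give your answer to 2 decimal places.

site A: 250.5 K = -22.650 °C.
site C: -19.5 °F = -28.611 °C.
Spread: (-22.650) − (-28.611) = 5.961 °C.

5.96 K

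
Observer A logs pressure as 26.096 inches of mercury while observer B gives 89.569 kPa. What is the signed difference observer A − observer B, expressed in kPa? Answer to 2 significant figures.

-1.2 kPa

observer A: 26.096 inHg = 88.371 kPa.
Difference: 88.371 − 89.569 = -1.2 kPa.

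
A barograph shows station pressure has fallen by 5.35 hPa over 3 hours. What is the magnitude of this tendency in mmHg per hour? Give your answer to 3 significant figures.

5.35 hPa / 3 h × 0.750062 mmHg/hPa = 1.34 mmHg/h.

1.34 mmHg per hour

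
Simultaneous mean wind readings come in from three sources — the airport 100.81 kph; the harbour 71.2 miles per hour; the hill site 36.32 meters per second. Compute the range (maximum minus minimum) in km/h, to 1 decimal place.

29.9 km/h

the harbour: 71.2 mph = 114.585 km/h.
the hill site: 36.32 m/s = 130.752 km/h.
Spread: 130.752 − 100.810 = 29.9 km/h.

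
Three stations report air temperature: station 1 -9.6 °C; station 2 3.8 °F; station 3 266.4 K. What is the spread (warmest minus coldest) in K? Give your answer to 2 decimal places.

station 2: 3.8 °F = -15.667 °C.
station 3: 266.4 K = -6.750 °C.
Spread: (-6.750) − (-15.667) = 8.917 °C.

8.92 K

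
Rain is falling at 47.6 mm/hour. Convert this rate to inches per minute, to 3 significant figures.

0.0312 in/minute

47.6 mm/hour × 0.0393701 in/mm × 0.0166667 hour/minute = 0.0312 in/minute.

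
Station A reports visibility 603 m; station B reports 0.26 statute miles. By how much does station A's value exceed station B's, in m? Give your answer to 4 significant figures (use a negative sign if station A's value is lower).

184.6 m

station B: 0.26 SM = 418.429 m.
Difference: 603.000 − 418.429 = 184.6 m.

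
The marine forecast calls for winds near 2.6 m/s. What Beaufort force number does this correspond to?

2.6 m/s lies in the Beaufort 2 band (light breeze, 1.6–3.3 m/s).

Beaufort force 2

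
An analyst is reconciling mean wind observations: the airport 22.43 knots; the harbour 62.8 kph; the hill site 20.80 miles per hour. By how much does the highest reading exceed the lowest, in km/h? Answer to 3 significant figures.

the airport: 22.43 kt = 41.540 km/h.
the hill site: 20.80 mph = 33.474 km/h.
Spread: 62.800 − 33.474 = 29.3 km/h.

29.3 km/h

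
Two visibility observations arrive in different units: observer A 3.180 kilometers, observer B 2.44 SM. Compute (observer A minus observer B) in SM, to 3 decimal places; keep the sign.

observer A: 3.180 km = 1.97596 SM.
Difference: 1.97596 − 2.44000 = -0.464 SM.

-0.464 SM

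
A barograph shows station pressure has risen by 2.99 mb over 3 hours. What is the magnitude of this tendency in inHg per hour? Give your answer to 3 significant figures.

0.0294 inHg per hour

2.99 mb / 3 h × 0.02953 inHg/mb = 0.0294 inHg/h.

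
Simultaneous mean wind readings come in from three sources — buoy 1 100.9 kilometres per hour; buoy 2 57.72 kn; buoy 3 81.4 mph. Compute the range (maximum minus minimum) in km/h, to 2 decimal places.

30.10 km/h

buoy 2: 57.72 kt = 106.8974 km/h.
buoy 3: 81.4 mph = 131.0006 km/h.
Spread: 131.0006 − 100.9000 = 30.10 km/h.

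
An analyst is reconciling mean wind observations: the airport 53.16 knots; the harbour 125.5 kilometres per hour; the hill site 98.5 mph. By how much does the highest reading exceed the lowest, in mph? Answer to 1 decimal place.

the airport: 53.16 kt = 61.175 mph.
the harbour: 125.5 km/h = 77.982 mph.
Spread: 98.500 − 61.175 = 37.3 mph.

37.3 mph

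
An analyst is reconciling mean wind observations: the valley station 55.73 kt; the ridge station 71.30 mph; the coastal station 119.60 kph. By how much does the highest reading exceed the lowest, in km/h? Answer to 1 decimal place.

16.4 km/h

the valley station: 55.73 kt = 103.212 km/h.
the ridge station: 71.30 mph = 114.746 km/h.
Spread: 119.600 − 103.212 = 16.4 km/h.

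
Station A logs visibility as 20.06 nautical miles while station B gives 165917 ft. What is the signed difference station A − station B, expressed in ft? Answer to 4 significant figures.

-44030 ft

station A: 20.06 nmi = 121886.88 ft.
Difference: 121886.88 − 165917.00 = -44030 ft.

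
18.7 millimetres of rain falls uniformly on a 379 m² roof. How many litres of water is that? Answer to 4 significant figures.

1 mm over 1 m² is 1 L, so volume = 18.7 × 379 = 7087.3 L ≈ 7087 L.

7087 litres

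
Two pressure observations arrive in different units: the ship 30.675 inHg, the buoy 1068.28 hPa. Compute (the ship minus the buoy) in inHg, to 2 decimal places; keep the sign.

-0.87 inHg

the buoy: 1068.28 hPa = 31.5463 inHg.
Difference: 30.6750 − 31.5463 = -0.87 inHg.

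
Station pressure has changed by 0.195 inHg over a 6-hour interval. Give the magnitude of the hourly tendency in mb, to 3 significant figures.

1.10 mb per hour

0.195 inHg / 6 h × 33.8639 mb/inHg = 1.10 mb/h.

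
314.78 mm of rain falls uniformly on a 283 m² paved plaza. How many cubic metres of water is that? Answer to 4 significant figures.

89.08 cubic metres

1 mm over 1 m² is 1 L, so volume = 314.78 × 283 = 89082.74 L = 89.08 m³.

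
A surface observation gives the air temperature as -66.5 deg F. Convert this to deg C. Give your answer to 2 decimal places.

°C = (°F − 32) × 5/9 = (-66.5 − 32) / 1.8 = -54.72 °C.

-54.72 °C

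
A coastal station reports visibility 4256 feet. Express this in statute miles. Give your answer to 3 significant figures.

0.806 SM

1 ft = 0.000189394 SM, so 4256 × 0.000189394 = 0.806 SM.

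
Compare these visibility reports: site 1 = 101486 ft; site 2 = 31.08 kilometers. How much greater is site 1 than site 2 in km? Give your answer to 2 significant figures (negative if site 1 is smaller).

-0.15 km

site 1: 101486 ft = 30.9329 km.
Difference: 30.9329 − 31.0800 = -0.15 km.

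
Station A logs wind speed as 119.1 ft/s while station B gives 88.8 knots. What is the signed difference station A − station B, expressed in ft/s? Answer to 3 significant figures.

-30.8 ft/s

station B: 88.8 kt = 149.878 ft/s.
Difference: 119.100 − 149.878 = -30.8 ft/s.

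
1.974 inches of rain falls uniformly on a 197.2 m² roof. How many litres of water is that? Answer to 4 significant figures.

9888 litres

Depth: 1.974 in × 25.4 = 50.1396 mm.
1 mm over 1 m² is 1 L, so volume = 50.1396 × 197.2 = 9887.5291 L ≈ 9888 L.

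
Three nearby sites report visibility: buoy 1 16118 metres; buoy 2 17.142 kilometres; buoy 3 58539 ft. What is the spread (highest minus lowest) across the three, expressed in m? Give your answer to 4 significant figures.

buoy 2: 17.142 km = 17142.00 m.
buoy 3: 58539 ft = 17842.69 m.
Spread: 17842.69 − 16118.00 = 1725 m.

1725 m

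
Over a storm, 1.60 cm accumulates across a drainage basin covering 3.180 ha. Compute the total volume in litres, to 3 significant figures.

509000 litres

Depth: 1.60 cm × 10 = 16 mm.
Area: 3.180 ha = 31800 m².
1 mm over 1 m² is 1 L, so volume = 16 × 31800 = 508800 L ≈ 509000 L.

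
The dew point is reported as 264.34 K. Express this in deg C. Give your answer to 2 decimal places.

-8.81 °C

°C = 264.34 − 273.15 = -8.81 °C.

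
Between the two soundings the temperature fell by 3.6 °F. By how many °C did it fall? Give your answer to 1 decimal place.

A change of 1 °C equals a change of 1.8 °F: Δ°C = 3.6 × 0.5556 = 2.0 °C.

2.0 °C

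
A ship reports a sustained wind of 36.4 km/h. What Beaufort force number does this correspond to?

Beaufort force 5

36.4 km/h = 10.1 m/s, which is Beaufort 5 (fresh breeze, 8.0–10.7 m/s).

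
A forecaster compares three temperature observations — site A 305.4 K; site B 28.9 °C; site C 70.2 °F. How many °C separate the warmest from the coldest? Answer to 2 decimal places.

site A: 305.4 K = 32.250 °C.
site C: 70.2 °F = 21.222 °C.
Spread: 32.250 − 21.222 = 11.028 °C.

11.03 °C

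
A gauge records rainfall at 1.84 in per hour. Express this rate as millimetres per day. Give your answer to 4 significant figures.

1.84 in/hour × 25.4 mm/in × 24 hour/day = 1122 mm/day.

1122 mm/day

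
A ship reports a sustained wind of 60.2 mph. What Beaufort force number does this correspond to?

Beaufort force 10

60.2 mph = 26.9 m/s, which is Beaufort 10 (storm, 24.5–28.4 m/s).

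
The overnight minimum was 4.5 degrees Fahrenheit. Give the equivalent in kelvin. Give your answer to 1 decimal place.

257.9 K

First to °C: -15.28 °C.
Then to K: 257.9 K.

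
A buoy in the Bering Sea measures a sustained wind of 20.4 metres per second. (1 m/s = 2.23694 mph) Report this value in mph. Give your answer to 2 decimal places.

45.63 mph

1 m/s = 2.23694 mph, so 20.4 × 2.23694 = 45.63 mph.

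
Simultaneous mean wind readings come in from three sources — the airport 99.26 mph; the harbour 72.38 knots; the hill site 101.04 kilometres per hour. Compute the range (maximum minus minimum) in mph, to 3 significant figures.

36.5 mph

the harbour: 72.38 kt = 83.293 mph.
the hill site: 101.04 km/h = 62.783 mph.
Spread: 99.260 − 62.783 = 36.5 mph.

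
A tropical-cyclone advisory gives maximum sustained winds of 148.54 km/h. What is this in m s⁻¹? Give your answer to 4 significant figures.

1 km/h = 0.277778 m/s, so 148.54 × 0.277778 = 41.26 m/s.

41.26 m/s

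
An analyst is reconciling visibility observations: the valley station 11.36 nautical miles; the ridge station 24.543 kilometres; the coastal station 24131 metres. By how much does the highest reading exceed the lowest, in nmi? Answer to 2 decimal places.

1.89 nmi

the ridge station: 24.543 km = 13.2522 nmi.
the coastal station: 24131 m = 13.0297 nmi.
Spread: 13.2522 − 11.3600 = 1.89 nmi.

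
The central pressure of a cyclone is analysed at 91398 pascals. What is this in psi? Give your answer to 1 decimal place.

13.3 psi

1 Pa = 0.000145038 psi, so 91398 × 0.000145038 = 13.3 psi.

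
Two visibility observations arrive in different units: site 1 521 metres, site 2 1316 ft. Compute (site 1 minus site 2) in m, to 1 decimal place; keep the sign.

site 2: 1316 ft = 401.117 m.
Difference: 521.000 − 401.117 = 119.9 m.

119.9 m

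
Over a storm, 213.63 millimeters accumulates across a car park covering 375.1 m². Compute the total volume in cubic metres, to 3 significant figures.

1 mm over 1 m² is 1 L, so volume = 213.63 × 375.1 = 80132.613 L = 80.1 m³.

80.1 cubic metres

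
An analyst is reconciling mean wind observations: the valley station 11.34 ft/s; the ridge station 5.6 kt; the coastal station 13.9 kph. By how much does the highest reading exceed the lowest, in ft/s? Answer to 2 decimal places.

3.22 ft/s

the ridge station: 5.6 kt = 9.4517 ft/s.
the coastal station: 13.9 km/h = 12.6677 ft/s.
Spread: 12.6677 − 9.4517 = 3.22 ft/s.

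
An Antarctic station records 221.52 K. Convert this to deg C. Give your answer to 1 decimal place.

°C = 221.52 − 273.15 = -51.6 °C.

-51.6 °C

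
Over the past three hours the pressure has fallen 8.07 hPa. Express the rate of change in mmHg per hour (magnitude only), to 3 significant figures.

8.07 hPa / 3 h × 0.750062 mmHg/hPa = 2.02 mmHg/h.

2.02 mmHg per hour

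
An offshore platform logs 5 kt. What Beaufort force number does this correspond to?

5 kt lies in the Beaufort 2 band (light breeze, 4–6 kt).

Beaufort force 2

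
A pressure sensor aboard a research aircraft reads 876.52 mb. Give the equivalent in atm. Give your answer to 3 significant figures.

1 mb = 0.000986923 atm, so 876.52 × 0.000986923 = 0.865 atm.

0.865 atm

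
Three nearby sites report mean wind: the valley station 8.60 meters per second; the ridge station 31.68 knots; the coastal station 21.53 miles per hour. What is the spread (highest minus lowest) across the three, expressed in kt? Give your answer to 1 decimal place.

the valley station: 8.60 m/s = 16.717 kt.
the coastal station: 21.53 mph = 18.709 kt.
Spread: 31.680 − 16.717 = 15.0 kt.

15.0 kt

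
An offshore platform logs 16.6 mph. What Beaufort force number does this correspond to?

Beaufort force 4

16.6 mph = 7.4 m/s, which is Beaufort 4 (moderate breeze, 5.5–7.9 m/s).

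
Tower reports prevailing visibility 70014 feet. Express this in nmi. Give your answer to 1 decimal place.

11.5 nmi

1 ft = 0.000164579 nmi, so 70014 × 0.000164579 = 11.5 nmi.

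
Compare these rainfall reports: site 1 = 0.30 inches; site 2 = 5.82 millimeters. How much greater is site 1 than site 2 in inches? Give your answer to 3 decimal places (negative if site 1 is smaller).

site 2: 5.82 mm = 0.22913 in.
Difference: 0.30000 − 0.22913 = 0.071 in.

0.071 in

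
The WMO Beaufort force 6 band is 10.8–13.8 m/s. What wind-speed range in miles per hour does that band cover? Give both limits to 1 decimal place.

24.2 to 30.9 mph

10.8–13.8 m/s × 2.237 = 24.2–30.9 mph.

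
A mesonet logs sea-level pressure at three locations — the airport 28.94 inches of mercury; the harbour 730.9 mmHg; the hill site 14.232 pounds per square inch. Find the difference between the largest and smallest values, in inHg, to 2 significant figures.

0.20 inHg

the harbour: 730.9 mmHg = 28.7756 inHg.
the hill site: 14.232 psi = 28.9766 inHg.
Spread: 28.9766 − 28.7756 = 0.20 inHg.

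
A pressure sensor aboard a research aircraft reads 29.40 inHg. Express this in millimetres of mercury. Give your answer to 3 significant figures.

1 inHg = 25.4 mmHg, so 29.40 × 25.4 = 747 mmHg.

747 mmHg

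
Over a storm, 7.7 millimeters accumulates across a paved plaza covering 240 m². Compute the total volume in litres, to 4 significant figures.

1848 litres

1 mm over 1 m² is 1 L, so volume = 7.7 × 240 = 1848 L.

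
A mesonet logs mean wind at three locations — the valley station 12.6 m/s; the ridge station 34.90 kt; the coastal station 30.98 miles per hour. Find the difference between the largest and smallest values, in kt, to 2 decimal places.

the valley station: 12.6 m/s = 24.4924 kt.
the coastal station: 30.98 mph = 26.9209 kt.
Spread: 34.9000 − 24.4924 = 10.41 kt.

10.41 kt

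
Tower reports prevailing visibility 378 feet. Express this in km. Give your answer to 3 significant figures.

0.115 km

1 ft = 0.0003048 km, so 378 × 0.0003048 = 0.115 km.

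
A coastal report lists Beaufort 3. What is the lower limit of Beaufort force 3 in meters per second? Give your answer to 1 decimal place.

Beaufort 3 (gentle breeze) spans 3.4–5.4 m/s.

3.4 m/s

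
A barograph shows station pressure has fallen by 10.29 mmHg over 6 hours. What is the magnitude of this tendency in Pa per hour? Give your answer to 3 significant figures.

229 Pa per hour

10.29 mmHg / 6 h × 133.322 Pa/mmHg = 229 Pa/h.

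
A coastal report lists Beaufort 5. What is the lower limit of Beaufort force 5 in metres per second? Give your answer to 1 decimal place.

Beaufort 5 (fresh breeze) spans 8.0–10.7 m/s.

8.0 m/s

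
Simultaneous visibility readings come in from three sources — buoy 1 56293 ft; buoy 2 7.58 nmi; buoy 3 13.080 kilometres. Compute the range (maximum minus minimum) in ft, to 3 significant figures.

buoy 2: 7.58 nmi = 46056.96 ft.
buoy 3: 13.080 km = 42913.39 ft.
Spread: 56293.00 − 42913.39 = 13400 ft.

13400 ft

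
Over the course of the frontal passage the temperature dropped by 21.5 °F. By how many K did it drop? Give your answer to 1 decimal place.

11.9 K

A change of 1 °C equals a change of 1.8 °F: ΔK = 21.5 × 0.5556 = 11.9 K.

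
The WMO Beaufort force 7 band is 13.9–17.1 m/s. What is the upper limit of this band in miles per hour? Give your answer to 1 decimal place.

38.3 mph

13.9–17.1 m/s × 2.237 = 31.1–38.3 mph.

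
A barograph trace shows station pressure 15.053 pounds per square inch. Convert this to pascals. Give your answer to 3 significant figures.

104000 Pa

1 psi = 6894.76 Pa, so 15.053 × 6894.76 = 104000 Pa.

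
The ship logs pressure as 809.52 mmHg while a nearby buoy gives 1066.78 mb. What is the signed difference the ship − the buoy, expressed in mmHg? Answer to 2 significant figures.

9.4 mmHg

the buoy: 1066.78 mb = 800.151 mmHg.
Difference: 809.520 − 800.151 = 9.4 mmHg.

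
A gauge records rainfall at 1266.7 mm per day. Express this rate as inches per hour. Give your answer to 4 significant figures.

2.078 in/hour

1266.7 mm/day × 0.0393701 in/mm × 0.0416667 day/hour = 2.078 in/hour.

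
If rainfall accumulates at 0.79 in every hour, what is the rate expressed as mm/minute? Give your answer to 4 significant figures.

0.79 in/hour × 25.4 mm/in × 0.0166667 hour/minute = 0.3344 mm/minute.

0.3344 mm/minute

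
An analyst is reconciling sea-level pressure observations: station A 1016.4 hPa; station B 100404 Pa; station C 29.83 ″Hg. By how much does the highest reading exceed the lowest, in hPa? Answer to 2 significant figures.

station B: 100404 Pa = 1004.04 hPa.
station C: 29.83 inHg = 1010.16 hPa.
Spread: 1016.40 − 1004.04 = 12 hPa.

12 hPa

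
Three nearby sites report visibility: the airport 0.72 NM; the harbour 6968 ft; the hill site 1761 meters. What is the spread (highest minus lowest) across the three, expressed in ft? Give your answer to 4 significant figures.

2593 ft

the airport: 0.72 nmi = 4374.80 ft.
the hill site: 1761 m = 5777.56 ft.
Spread: 6968.00 − 4374.80 = 2593 ft.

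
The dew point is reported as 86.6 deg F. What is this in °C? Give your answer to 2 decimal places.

°C = (°F − 32) × 5/9 = (86.6 − 32) / 1.8 = 30.33 °C.

30.33 °C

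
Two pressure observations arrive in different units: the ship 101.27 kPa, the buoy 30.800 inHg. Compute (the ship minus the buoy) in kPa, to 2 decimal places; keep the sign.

the buoy: 30.800 inHg = 104.3008 kPa.
Difference: 101.2700 − 104.3008 = -3.03 kPa.

-3.03 kPa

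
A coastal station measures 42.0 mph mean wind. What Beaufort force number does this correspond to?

42.0 mph = 18.8 m/s, which is Beaufort 8 (gale, 17.2–20.7 m/s).

Beaufort force 8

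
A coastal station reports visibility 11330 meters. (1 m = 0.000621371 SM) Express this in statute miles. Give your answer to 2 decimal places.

1 m = 0.000621371 SM, so 11330 × 0.000621371 = 7.04 SM.

7.04 SM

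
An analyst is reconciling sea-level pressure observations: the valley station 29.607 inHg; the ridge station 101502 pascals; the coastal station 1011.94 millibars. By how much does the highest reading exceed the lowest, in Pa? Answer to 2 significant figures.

the valley station: 29.607 inHg = 100260.82 Pa.
the coastal station: 1011.94 mb = 101194.00 Pa.
Spread: 101502.00 − 100260.82 = 1200 Pa.

1200 Pa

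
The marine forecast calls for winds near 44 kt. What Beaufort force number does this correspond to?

44 kt lies in the Beaufort 9 band (strong gale, 41–47 kt).

Beaufort force 9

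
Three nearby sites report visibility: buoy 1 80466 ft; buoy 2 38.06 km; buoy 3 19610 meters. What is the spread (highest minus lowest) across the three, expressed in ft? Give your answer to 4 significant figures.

buoy 2: 38.06 km = 124868.77 ft.
buoy 3: 19610 m = 64337.27 ft.
Spread: 124868.77 − 64337.27 = 60530 ft.

60530 ft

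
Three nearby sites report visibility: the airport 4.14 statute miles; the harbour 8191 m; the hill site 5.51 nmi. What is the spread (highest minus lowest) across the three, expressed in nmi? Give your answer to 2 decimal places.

the airport: 4.14 SM = 3.5976 nmi.
the harbour: 8191 m = 4.4228 nmi.
Spread: 5.5100 − 3.5976 = 1.91 nmi.

1.91 nmi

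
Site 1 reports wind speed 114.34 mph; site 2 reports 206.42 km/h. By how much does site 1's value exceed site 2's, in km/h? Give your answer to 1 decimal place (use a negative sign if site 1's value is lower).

site 1: 114.34 mph = 184.012 km/h.
Difference: 184.012 − 206.420 = -22.4 km/h.

-22.4 km/h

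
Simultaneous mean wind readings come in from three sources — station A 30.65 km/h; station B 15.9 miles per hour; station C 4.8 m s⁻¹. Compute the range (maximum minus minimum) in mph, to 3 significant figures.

8.31 mph

station A: 30.65 km/h = 19.0450 mph.
station C: 4.8 m/s = 10.7373 mph.
Spread: 19.0450 − 10.7373 = 8.31 mph.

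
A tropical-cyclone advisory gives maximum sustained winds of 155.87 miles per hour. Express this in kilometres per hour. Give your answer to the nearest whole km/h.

1 mph = 1.60934 km/h, so 155.87 × 1.60934 = 251 km/h.

251 km/h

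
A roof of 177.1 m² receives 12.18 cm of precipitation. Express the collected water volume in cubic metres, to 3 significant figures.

Depth: 12.18 cm × 10 = 121.8 mm.
1 mm over 1 m² is 1 L, so volume = 121.8 × 177.1 = 21570.78 L = 21.6 m³.

21.6 cubic metres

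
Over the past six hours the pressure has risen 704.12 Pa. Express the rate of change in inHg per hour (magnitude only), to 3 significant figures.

704.12 Pa / 6 h × 0.0002953 inHg/Pa = 0.0347 inHg/h.

0.0347 inHg per hour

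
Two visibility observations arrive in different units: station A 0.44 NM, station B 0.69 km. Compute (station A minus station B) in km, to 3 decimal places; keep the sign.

0.125 km

station A: 0.44 nmi = 0.81488 km.
Difference: 0.81488 − 0.69000 = 0.125 km.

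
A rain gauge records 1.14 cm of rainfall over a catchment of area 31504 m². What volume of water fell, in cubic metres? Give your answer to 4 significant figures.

359.1 cubic metres

Depth: 1.14 cm × 10 = 11.4 mm.
1 mm over 1 m² is 1 L, so volume = 11.4 × 31504 = 359145.6 L = 359.1 m³.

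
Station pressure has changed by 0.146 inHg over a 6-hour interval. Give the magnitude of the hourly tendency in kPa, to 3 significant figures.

0.146 inHg / 6 h × 3.38639 kPa/inHg = 0.0824 kPa/h.

0.0824 kPa per hour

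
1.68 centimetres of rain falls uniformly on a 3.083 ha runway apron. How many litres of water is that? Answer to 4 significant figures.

517900 litres

Depth: 1.68 cm × 10 = 16.8 mm.
Area: 3.083 ha = 30830 m².
1 mm over 1 m² is 1 L, so volume = 16.8 × 30830 = 517944 L ≈ 517900 L.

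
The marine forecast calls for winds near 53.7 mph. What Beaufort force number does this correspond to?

53.7 mph = 24.0 m/s, which is Beaufort 9 (strong gale, 20.8–24.4 m/s).

Beaufort force 9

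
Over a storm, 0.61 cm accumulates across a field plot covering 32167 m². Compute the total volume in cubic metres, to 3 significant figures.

196 cubic metres

Depth: 0.61 cm × 10 = 6.1 mm.
1 mm over 1 m² is 1 L, so volume = 6.1 × 32167 = 196218.7 L = 196 m³.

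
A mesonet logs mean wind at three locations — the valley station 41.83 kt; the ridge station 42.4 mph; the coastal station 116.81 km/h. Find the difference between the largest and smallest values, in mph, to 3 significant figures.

30.2 mph

the valley station: 41.83 kt = 48.137 mph.
the coastal station: 116.81 km/h = 72.582 mph.
Spread: 72.582 − 42.400 = 30.2 mph.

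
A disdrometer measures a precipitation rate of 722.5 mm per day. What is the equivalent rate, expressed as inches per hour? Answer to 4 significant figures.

722.5 mm/day × 0.0393701 in/mm × 0.0416667 day/hour = 1.185 in/hour.

1.185 in/hour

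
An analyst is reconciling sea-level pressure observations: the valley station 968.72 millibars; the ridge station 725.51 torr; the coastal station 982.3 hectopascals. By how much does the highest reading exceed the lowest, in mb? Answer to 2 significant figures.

15 mb

the ridge station: 725.51 mmHg = 967.27 mb.
the coastal station: 982.3 hPa = 982.30 mb.
Spread: 982.30 − 967.27 = 15 mb.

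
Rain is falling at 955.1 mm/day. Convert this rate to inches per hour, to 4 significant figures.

1.567 in/hour

955.1 mm/day × 0.0393701 in/mm × 0.0416667 day/hour = 1.567 in/hour.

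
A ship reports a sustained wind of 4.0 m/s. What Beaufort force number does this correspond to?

4.0 m/s lies in the Beaufort 3 band (gentle breeze, 3.4–5.4 m/s).

Beaufort force 3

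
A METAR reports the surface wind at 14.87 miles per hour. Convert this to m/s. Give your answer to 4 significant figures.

1 mph = 0.44704 m/s, so 14.87 × 0.44704 = 6.647 m/s.

6.647 m/s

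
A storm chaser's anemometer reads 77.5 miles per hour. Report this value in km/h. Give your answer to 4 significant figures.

1 mph = 1.60934 km/h, so 77.5 × 1.60934 = 124.7 km/h.

124.7 km/h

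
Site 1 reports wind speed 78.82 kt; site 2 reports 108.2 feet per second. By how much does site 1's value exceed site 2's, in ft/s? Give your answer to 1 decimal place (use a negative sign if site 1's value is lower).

24.8 ft/s

site 1: 78.82 kt = 133.033 ft/s.
Difference: 133.033 − 108.200 = 24.8 ft/s.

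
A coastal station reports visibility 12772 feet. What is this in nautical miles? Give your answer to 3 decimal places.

1 ft = 0.000164579 nmi, so 12772 × 0.000164579 = 2.102 nmi.

2.102 nmi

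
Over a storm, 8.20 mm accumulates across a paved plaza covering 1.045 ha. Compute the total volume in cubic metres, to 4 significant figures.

Area: 1.045 ha = 10450 m².
1 mm over 1 m² is 1 L, so volume = 8.2 × 10450 = 85690 L = 85.69 m³.

85.69 cubic metres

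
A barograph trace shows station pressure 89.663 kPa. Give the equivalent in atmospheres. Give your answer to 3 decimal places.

0.885 atm

1 kPa = 0.00986923 atm, so 89.663 × 0.00986923 = 0.885 atm.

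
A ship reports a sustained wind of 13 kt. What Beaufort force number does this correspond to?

Beaufort force 4

13 kt lies in the Beaufort 4 band (moderate breeze, 11–16 kt).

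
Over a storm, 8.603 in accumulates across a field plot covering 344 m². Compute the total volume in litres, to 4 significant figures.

75170 litres

Depth: 8.603 in × 25.4 = 218.5162 mm.
1 mm over 1 m² is 1 L, so volume = 218.5162 × 344 = 75169.573 L ≈ 75170 L.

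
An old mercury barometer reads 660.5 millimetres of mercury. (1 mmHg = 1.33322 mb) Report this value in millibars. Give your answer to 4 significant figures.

1 mmHg = 1.33322 mb, so 660.5 × 1.33322 = 880.6 mb.

880.6 mb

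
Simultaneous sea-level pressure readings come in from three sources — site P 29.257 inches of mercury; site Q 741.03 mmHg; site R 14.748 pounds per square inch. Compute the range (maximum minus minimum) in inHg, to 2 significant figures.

0.85 inHg

site Q: 741.03 mmHg = 29.1744 inHg.
site R: 14.748 psi = 30.0272 inHg.
Spread: 30.0272 − 29.1744 = 0.85 inHg.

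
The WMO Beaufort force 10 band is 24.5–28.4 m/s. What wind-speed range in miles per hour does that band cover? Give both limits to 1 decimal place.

54.8 to 63.5 mph

24.5–28.4 m/s × 2.237 = 54.8–63.5 mph.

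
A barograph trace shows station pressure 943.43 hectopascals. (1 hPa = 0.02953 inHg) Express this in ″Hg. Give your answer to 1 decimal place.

27.9 inHg

1 hPa = 0.02953 inHg, so 943.43 × 0.02953 = 27.9 inHg.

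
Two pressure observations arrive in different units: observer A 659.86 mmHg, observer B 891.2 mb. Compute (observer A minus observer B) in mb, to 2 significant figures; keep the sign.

observer A: 659.86 mmHg = 879.74 mb.
Difference: 879.74 − 891.20 = -11 mb.

-11 mb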